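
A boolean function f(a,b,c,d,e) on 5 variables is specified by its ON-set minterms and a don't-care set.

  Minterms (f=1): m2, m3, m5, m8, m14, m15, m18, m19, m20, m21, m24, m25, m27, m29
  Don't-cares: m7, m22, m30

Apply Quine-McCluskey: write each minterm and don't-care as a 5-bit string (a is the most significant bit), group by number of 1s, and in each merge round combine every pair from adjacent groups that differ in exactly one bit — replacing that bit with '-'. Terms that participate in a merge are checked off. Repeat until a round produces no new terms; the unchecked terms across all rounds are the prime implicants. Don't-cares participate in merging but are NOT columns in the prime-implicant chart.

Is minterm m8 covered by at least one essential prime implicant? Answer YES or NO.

YES

Round 0: 00010✓ 00011✓ 00101✓ 00111✓ 01000✓ 01110✓ 01111✓ 10010✓ 10011✓ 10100✓ 10101✓ 10110✓ 11000✓ 11001✓ 11011✓ 11101✓ 11110✓
Round 1: -0010✓ -0011✓ -0101 -1000 -1110 0-111 00-11 0001-✓ 001-1 0111- 1-011 1-101 1-110 10-10 1001-✓ 101-0 1010- 11-01 110-1 1100-
Round 2: -001-
PIs = {-001-, -0101, -1000, -1110, 0-111, 00-11, 001-1, 0111-, 1-011, 1-101, 1-110, 10-10, 101-0, 1010-, 11-01, 110-1, 1100-}
Coverage chart:
  m2: -001- ←essential
  m3: -001-,00-11
  m5: -0101,001-1
  m8: -1000 ←essential
  m14: -1110,0111-
  m15: 0-111,0111-
  m18: -001-,10-10
  m19: -001-,1-011
  m20: 101-0,1010-
  m21: -0101,1-101,1010-
  m24: -1000,1100-
  m25: 11-01,110-1,1100-
  m27: 1-011,110-1
  m29: 1-101,11-01
Essential: -001-, -1000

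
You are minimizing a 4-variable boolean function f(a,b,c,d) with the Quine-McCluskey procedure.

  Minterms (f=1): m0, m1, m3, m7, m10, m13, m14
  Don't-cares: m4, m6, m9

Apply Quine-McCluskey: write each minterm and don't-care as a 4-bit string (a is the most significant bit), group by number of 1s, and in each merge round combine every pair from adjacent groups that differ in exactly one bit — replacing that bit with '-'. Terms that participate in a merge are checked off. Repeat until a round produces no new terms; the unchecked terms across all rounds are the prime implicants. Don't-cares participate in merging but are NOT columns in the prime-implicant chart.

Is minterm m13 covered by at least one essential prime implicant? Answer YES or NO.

size-2^0 implicants → 0000(✓)  0001(✓)  0011(✓)  0100(✓)  0110(✓)  0111(✓)  1001(✓)  1010(✓)  1101(✓)  1110(✓)
size-2^1 implicants → -001  -110  0-00  0-11  00-1  000-  01-0  011-  1-01  1-10
Unchecked terms (primes): -001, -110, 0-00, 0-11, 00-1, 000-, 01-0, 011-, 1-01, 1-10
Minterm coverage:
  m0 ⊆ 0-00,000-
  m1 ⊆ -001,00-1,000-
  m3 ⊆ 0-11,00-1
  m7 ⊆ 0-11,011-
  m10 ⊆ 1-10 [E]
  m13 ⊆ 1-01 [E]
  m14 ⊆ -110,1-10
E = {1-01, 1-10}

YES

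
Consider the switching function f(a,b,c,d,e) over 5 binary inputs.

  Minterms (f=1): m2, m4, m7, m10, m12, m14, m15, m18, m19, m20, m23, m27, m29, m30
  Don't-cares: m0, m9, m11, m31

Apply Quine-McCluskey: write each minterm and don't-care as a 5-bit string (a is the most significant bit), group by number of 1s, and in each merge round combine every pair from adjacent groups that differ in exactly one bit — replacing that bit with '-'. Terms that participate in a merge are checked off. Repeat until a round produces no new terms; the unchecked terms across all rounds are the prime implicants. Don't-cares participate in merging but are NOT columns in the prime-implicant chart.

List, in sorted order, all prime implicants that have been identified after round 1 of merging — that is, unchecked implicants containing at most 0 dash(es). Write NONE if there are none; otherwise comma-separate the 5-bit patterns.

NONE

[col 0] 00000*, 00010*, 00100*, 00111*, 01001*, 01010*, 01011*, 01100*, 01110*, 01111*, 10010*, 10011*, 10100*, 10111*, 11011*, 11101*, 11110*, 11111*
[col 1] -0010, -0100, -0111*, -1011*, -1110*, -1111*, 0-010, 0-100, 0-111*, 00-00, 000-0, 01-10*, 01-11*, 010-1, 0101-*, 011-0, 0111-*, 1-011*, 1-111*, 10-11*, 1001-, 11-11*, 111-1, 1111-*
[col 2] --111, -1-11, -111-, 01-1-, 1--11
Prime implicants: --111, -0010, -0100, -1-11, -111-, 0-010, 0-100, 00-00, 000-0, 01-1-, 010-1, 011-0, 1--11, 1001-, 111-1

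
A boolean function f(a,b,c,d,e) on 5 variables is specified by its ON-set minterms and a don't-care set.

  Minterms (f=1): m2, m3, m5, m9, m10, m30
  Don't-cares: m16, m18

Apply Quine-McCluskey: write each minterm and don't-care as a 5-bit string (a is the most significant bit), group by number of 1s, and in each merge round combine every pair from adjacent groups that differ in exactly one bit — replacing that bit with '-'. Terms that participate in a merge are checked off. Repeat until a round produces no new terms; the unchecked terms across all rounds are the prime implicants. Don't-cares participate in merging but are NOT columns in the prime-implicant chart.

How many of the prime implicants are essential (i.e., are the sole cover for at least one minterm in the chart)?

5

Round 0: 00010✓ 00011✓ 00101 01001 01010✓ 10000✓ 10010✓ 11110
Round 1: -0010 0-010 0001- 100-0
PIs = {-0010, 0-010, 0001-, 00101, 01001, 100-0, 11110}
Coverage chart:
  m2: -0010,0-010,0001-
  m3: 0001- ←essential
  m5: 00101 ←essential
  m9: 01001 ←essential
  m10: 0-010 ←essential
  m30: 11110 ←essential
Essential: 0-010, 0001-, 00101, 01001, 11110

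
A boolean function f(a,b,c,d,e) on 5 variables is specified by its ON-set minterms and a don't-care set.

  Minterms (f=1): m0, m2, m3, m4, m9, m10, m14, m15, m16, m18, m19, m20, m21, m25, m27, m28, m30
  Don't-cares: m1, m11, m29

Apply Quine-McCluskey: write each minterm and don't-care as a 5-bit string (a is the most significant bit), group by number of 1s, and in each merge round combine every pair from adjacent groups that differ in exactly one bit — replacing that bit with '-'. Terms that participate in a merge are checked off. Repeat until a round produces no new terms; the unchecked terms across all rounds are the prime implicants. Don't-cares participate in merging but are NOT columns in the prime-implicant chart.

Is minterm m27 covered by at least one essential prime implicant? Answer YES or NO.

NO

[col 0] 00000*, 00001*, 00010*, 00011*, 00100*, 01001*, 01010*, 01011*, 01110*, 01111*, 10000*, 10010*, 10011*, 10100*, 10101*, 11001*, 11011*, 11100*, 11101*, 11110*
[col 1] -0000*, -0010*, -0011*, -0100*, -1001*, -1011*, -1110, 0-001*, 0-010*, 0-011*, 00-00*, 000-0*, 000-1*, 0000-*, 0001-*, 01-10*, 01-11*, 010-1*, 0101-*, 0111-*, 1-011*, 1-100*, 1-101*, 10-00*, 100-0*, 1001-*, 1010-*, 11-01, 110-1*, 111-0, 1110-*
[col 2] --011, -0-00, -00-0, -001-, -10-1, 0-0-1, 0-01-, 000--, 01-1-, 1-10-
Prime implicants: --011, -0-00, -00-0, -001-, -10-1, -1110, 0-0-1, 0-01-, 000--, 01-1-, 1-10-, 11-01, 111-0
PI chart (minterm → PIs covering it):
  0 | -0-00,-00-0,000--
  2 | -00-0,-001-,0-01-,000--
  3 | --011,-001-,0-0-1,0-01-,000--
  4 | -0-00  (sole → essential)
  9 | -10-1,0-0-1
  10 | 0-01-,01-1-
  14 | -1110,01-1-
  15 | 01-1-  (sole → essential)
  16 | -0-00,-00-0
  18 | -00-0,-001-
  19 | --011,-001-
  20 | -0-00,1-10-
  21 | 1-10-  (sole → essential)
  25 | -10-1,11-01
  27 | --011,-10-1
  28 | 1-10-,111-0
  30 | -1110,111-0
Essential prime implicants: -0-00, 01-1-, 1-10-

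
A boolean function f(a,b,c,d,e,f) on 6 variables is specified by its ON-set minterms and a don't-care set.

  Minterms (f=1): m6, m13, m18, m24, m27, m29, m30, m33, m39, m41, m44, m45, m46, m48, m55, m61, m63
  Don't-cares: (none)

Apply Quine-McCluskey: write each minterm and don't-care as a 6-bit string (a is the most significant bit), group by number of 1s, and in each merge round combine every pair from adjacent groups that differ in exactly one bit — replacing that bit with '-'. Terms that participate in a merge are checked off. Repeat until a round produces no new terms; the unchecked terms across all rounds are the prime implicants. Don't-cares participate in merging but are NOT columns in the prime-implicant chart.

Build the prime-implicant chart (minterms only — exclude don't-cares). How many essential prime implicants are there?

10

[col 0] 000110, 001101*, 010010, 011000, 011011, 011101*, 011110, 100001*, 100111*, 101001*, 101100*, 101101*, 101110*, 110000, 110111*, 111101*, 111111*
[col 1] -01101*, -11101*, 0-1101*, 1-0111, 1-1101*, 10-001, 101-01, 1011-0, 10110-, 11-111, 1111-1
[col 2] --1101
Prime implicants: --1101, 000110, 010010, 011000, 011011, 011110, 1-0111, 10-001, 101-01, 1011-0, 10110-, 11-111, 110000, 1111-1
PI chart (minterm → PIs covering it):
  6 | 000110  (sole → essential)
  13 | --1101  (sole → essential)
  18 | 010010  (sole → essential)
  24 | 011000  (sole → essential)
  27 | 011011  (sole → essential)
  29 | --1101  (sole → essential)
  30 | 011110  (sole → essential)
  33 | 10-001  (sole → essential)
  39 | 1-0111  (sole → essential)
  41 | 10-001,101-01
  44 | 1011-0,10110-
  45 | --1101,101-01,10110-
  46 | 1011-0  (sole → essential)
  48 | 110000  (sole → essential)
  55 | 1-0111,11-111
  61 | --1101,1111-1
  63 | 11-111,1111-1
Essential prime implicants: --1101, 000110, 010010, 011000, 011011, 011110, 1-0111, 10-001, 1011-0, 110000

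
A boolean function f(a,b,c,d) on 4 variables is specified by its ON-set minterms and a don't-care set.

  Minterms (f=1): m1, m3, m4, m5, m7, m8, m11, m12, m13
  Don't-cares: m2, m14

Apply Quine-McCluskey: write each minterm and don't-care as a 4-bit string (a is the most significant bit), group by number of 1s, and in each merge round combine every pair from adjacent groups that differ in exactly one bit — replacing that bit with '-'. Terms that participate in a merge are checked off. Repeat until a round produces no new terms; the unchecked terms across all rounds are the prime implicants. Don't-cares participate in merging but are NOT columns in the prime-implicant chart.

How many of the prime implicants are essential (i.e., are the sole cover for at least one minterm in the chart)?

[col 0] 0001*, 0010*, 0011*, 0100*, 0101*, 0111*, 1000*, 1011*, 1100*, 1101*, 1110*
[col 1] -011, -100*, -101*, 0-01*, 0-11*, 00-1*, 001-, 01-1*, 010-*, 1-00, 11-0, 110-*
[col 2] -10-, 0--1
Prime implicants: -011, -10-, 0--1, 001-, 1-00, 11-0
PI chart (minterm → PIs covering it):
  1 | 0--1  (sole → essential)
  3 | -011,0--1,001-
  4 | -10-  (sole → essential)
  5 | -10-,0--1
  7 | 0--1  (sole → essential)
  8 | 1-00  (sole → essential)
  11 | -011  (sole → essential)
  12 | -10-,1-00,11-0
  13 | -10-  (sole → essential)
Essential prime implicants: -011, -10-, 0--1, 1-00

4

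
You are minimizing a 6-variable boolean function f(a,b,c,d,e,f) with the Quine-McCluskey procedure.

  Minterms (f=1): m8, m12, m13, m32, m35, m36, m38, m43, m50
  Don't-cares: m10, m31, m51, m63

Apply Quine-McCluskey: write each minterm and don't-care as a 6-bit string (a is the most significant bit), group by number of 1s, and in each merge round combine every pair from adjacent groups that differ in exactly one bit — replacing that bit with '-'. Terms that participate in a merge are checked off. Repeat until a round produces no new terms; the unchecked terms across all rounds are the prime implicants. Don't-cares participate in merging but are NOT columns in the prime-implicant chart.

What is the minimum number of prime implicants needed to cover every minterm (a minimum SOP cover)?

6

Round 0: 001000✓ 001010✓ 001100✓ 001101✓ 011111✓ 100000✓ 100011✓ 100100✓ 100110✓ 101011✓ 110010✓ 110011✓ 111111✓
Round 1: -11111 001-00 0010-0 00110- 1-0011 10-011 100-00 1001-0 11001-
PIs = {-11111, 001-00, 0010-0, 00110-, 1-0011, 10-011, 100-00, 1001-0, 11001-}
Coverage chart:
  m8: 001-00,0010-0
  m12: 001-00,00110-
  m13: 00110- ←essential
  m32: 100-00 ←essential
  m35: 1-0011,10-011
  m36: 100-00,1001-0
  m38: 1001-0 ←essential
  m43: 10-011 ←essential
  m50: 11001- ←essential
Essential: 00110-, 10-011, 100-00, 1001-0, 11001-
Petrick residual → 001-00
Min cover (6 terms): a'b'ce'f' + a'b'cde' + ab'd'ef + ab'c'e'f' + ab'c'df' + abc'd'e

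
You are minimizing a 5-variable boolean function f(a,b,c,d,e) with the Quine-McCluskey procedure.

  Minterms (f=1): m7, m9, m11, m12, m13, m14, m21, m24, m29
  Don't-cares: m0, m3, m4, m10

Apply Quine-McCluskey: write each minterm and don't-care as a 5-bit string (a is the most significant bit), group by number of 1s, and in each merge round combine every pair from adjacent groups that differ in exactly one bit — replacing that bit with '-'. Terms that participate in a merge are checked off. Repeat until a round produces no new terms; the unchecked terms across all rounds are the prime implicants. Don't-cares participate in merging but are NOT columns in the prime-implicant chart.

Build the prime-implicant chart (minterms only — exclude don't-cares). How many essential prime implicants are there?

size-2^0 implicants → 00000(✓)  00011(✓)  00100(✓)  00111(✓)  01001(✓)  01010(✓)  01011(✓)  01100(✓)  01101(✓)  01110(✓)  10101(✓)  11000  11101(✓)
size-2^1 implicants → -1101  0-011  0-100  00-00  00-11  01-01  01-10  010-1  0101-  011-0  0110-  1-101
Unchecked terms (primes): -1101, 0-011, 0-100, 00-00, 00-11, 01-01, 01-10, 010-1, 0101-, 011-0, 0110-, 1-101, 11000
Minterm coverage:
  m7 ⊆ 00-11 [E]
  m9 ⊆ 01-01,010-1
  m11 ⊆ 0-011,010-1,0101-
  m12 ⊆ 0-100,011-0,0110-
  m13 ⊆ -1101,01-01,0110-
  m14 ⊆ 01-10,011-0
  m21 ⊆ 1-101 [E]
  m24 ⊆ 11000 [E]
  m29 ⊆ -1101,1-101
E = {00-11, 1-101, 11000}

3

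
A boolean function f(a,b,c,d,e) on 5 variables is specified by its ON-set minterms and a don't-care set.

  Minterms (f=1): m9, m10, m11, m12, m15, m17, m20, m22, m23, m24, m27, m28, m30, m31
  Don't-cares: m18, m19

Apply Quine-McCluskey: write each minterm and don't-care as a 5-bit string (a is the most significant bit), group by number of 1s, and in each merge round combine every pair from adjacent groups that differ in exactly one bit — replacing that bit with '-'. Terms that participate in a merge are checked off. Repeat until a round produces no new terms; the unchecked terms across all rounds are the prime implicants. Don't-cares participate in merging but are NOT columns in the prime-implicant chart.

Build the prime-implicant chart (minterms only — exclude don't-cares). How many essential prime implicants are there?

7

[col 0] 01001*, 01010*, 01011*, 01100*, 01111*, 10001*, 10010*, 10011*, 10100*, 10110*, 10111*, 11000*, 11011*, 11100*, 11110*, 11111*
[col 1] -1011*, -1100, -1111*, 01-11*, 010-1, 0101-, 1-011*, 1-100*, 1-110*, 1-111*, 10-10*, 10-11*, 100-1, 1001-*, 101-0*, 1011-*, 11-00, 11-11*, 111-0*, 1111-*
[col 2] -1-11, 1--11, 1-1-0, 1-11-, 10-1-
Prime implicants: -1-11, -1100, 010-1, 0101-, 1--11, 1-1-0, 1-11-, 10-1-, 100-1, 11-00
PI chart (minterm → PIs covering it):
  9 | 010-1  (sole → essential)
  10 | 0101-  (sole → essential)
  11 | -1-11,010-1,0101-
  12 | -1100  (sole → essential)
  15 | -1-11  (sole → essential)
  17 | 100-1  (sole → essential)
  20 | 1-1-0  (sole → essential)
  22 | 1-1-0,1-11-,10-1-
  23 | 1--11,1-11-,10-1-
  24 | 11-00  (sole → essential)
  27 | -1-11,1--11
  28 | -1100,1-1-0,11-00
  30 | 1-1-0,1-11-
  31 | -1-11,1--11,1-11-
Essential prime implicants: -1-11, -1100, 010-1, 0101-, 1-1-0, 100-1, 11-00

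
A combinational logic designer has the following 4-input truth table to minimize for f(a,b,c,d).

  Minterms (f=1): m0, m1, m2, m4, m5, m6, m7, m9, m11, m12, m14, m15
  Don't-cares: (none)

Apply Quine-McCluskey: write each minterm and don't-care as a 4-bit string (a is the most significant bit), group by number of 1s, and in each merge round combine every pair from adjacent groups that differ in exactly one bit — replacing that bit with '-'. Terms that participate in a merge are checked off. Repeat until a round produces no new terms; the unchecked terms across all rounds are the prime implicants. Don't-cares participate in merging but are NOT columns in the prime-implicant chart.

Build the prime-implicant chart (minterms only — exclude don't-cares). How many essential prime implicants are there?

Round 0: 0000✓ 0001✓ 0010✓ 0100✓ 0101✓ 0110✓ 0111✓ 1001✓ 1011✓ 1100✓ 1110✓ 1111✓
Round 1: -001 -100✓ -110✓ -111✓ 0-00✓ 0-01✓ 0-10✓ 00-0✓ 000-✓ 01-0✓ 01-1✓ 010-✓ 011-✓ 1-11 10-1 11-0✓ 111-✓
Round 2: -1-0 -11- 0--0 0-0- 01--
PIs = {-001, -1-0, -11-, 0--0, 0-0-, 01--, 1-11, 10-1}
Coverage chart:
  m0: 0--0,0-0-
  m1: -001,0-0-
  m2: 0--0 ←essential
  m4: -1-0,0--0,0-0-,01--
  m5: 0-0-,01--
  m6: -1-0,-11-,0--0,01--
  m7: -11-,01--
  m9: -001,10-1
  m11: 1-11,10-1
  m12: -1-0 ←essential
  m14: -1-0,-11-
  m15: -11-,1-11
Essential: -1-0, 0--0

2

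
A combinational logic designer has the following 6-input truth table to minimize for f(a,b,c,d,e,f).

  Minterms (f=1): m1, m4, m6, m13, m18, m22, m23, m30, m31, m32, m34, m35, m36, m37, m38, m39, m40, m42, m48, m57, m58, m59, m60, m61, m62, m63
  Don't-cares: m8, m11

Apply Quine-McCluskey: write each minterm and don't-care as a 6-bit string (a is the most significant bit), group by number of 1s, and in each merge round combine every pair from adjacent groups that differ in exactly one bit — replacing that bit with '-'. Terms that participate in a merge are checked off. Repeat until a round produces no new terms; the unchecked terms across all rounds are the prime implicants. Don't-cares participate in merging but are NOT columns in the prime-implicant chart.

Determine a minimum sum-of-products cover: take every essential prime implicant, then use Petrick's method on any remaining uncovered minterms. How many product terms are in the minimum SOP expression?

12

size-2^0 implicants → 000001  000100(✓)  000110(✓)  001000(✓)  001011  001101  010010(✓)  010110(✓)  010111(✓)  011110(✓)  011111(✓)  100000(✓)  100010(✓)  100011(✓)  100100(✓)  100101(✓)  100110(✓)  100111(✓)  101000(✓)  101010(✓)  110000(✓)  111001(✓)  111010(✓)  111011(✓)  111100(✓)  111101(✓)  111110(✓)  111111(✓)
size-2^1 implicants → -00100(✓)  -00110(✓)  -01000  -11110(✓)  -11111(✓)  0-0110  0001-0(✓)  01-110(✓)  01-111(✓)  010-10  01011-(✓)  01111-(✓)  1-0000  1-1010  10-000(✓)  10-010(✓)  100-00(✓)  100-10(✓)  100-11(✓)  1000-0(✓)  10001-(✓)  1001-0(✓)  1001-1(✓)  10010-(✓)  10011-(✓)  1010-0(✓)  111-01(✓)  111-10(✓)  111-11(✓)  1110-1(✓)  11101-(✓)  1111-0(✓)  1111-1(✓)  11110-(✓)  11111-(✓)
size-2^2 implicants → -001-0  -1111-  01-11-  10-0-0  100--0  100-1-  1001--  111--1  111-1-  1111--
Unchecked terms (primes): -001-0, -01000, -1111-, 0-0110, 000001, 001011, 001101, 01-11-, 010-10, 1-0000, 1-1010, 10-0-0, 100--0, 100-1-, 1001--, 111--1, 111-1-, 1111--
Minterm coverage:
  m1 ⊆ 000001 [E]
  m4 ⊆ -001-0 [E]
  m6 ⊆ -001-0,0-0110
  m13 ⊆ 001101 [E]
  m18 ⊆ 010-10 [E]
  m22 ⊆ 0-0110,01-11-,010-10
  m23 ⊆ 01-11- [E]
  m30 ⊆ -1111-,01-11-
  m31 ⊆ -1111-,01-11-
  m32 ⊆ 1-0000,10-0-0,100--0
  m34 ⊆ 10-0-0,100--0,100-1-
  m35 ⊆ 100-1- [E]
  m36 ⊆ -001-0,100--0,1001--
  m37 ⊆ 1001-- [E]
  m38 ⊆ -001-0,100--0,100-1-,1001--
  m39 ⊆ 100-1-,1001--
  m40 ⊆ -01000,10-0-0
  m42 ⊆ 1-1010,10-0-0
  m48 ⊆ 1-0000 [E]
  m57 ⊆ 111--1 [E]
  m58 ⊆ 1-1010,111-1-
  m59 ⊆ 111--1,111-1-
  m60 ⊆ 1111-- [E]
  m61 ⊆ 111--1,1111--
  m62 ⊆ -1111-,111-1-,1111--
  m63 ⊆ -1111-,111--1,111-1-,1111--
E = {-001-0, 000001, 001101, 01-11-, 010-10, 1-0000, 100-1-, 1001--, 111--1, 1111--}
Petrick residual → -01000, 1-1010
Cover = b'c'df' + b'cd'e'f' + a'b'c'd'e'f + a'b'cde'f + a'bde + a'bc'ef' + ac'd'e'f' + acd'ef' + ab'c'e + ab'c'd + abcf + abcd  |cover|=12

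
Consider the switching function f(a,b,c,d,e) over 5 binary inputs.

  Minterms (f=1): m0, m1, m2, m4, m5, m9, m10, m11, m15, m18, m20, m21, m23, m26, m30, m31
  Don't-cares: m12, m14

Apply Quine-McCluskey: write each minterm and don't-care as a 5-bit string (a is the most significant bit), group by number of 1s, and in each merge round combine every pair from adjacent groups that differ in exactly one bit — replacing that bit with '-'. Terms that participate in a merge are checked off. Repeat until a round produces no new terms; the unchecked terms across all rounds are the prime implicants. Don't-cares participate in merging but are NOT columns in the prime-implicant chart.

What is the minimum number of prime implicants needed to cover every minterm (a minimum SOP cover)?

size-2^0 implicants → 00000(✓)  00001(✓)  00010(✓)  00100(✓)  00101(✓)  01001(✓)  01010(✓)  01011(✓)  01100(✓)  01110(✓)  01111(✓)  10010(✓)  10100(✓)  10101(✓)  10111(✓)  11010(✓)  11110(✓)  11111(✓)
size-2^1 implicants → -0010(✓)  -0100(✓)  -0101(✓)  -1010(✓)  -1110(✓)  -1111(✓)  0-001  0-010(✓)  0-100  00-00(✓)  00-01(✓)  000-0  0000-(✓)  0010-(✓)  01-10(✓)  01-11(✓)  010-1  0101-(✓)  011-0  0111-(✓)  1-010(✓)  1-111  101-1  1010-(✓)  11-10(✓)  1111-(✓)
size-2^2 implicants → --010  -010-  -1-10  -111-  00-0-  01-1-
Unchecked terms (primes): --010, -010-, -1-10, -111-, 0-001, 0-100, 00-0-, 000-0, 01-1-, 010-1, 011-0, 1-111, 101-1
Minterm coverage:
  m0 ⊆ 00-0-,000-0
  m1 ⊆ 0-001,00-0-
  m2 ⊆ --010,000-0
  m4 ⊆ -010-,0-100,00-0-
  m5 ⊆ -010-,00-0-
  m9 ⊆ 0-001,010-1
  m10 ⊆ --010,-1-10,01-1-
  m11 ⊆ 01-1-,010-1
  m15 ⊆ -111-,01-1-
  m18 ⊆ --010 [E]
  m20 ⊆ -010- [E]
  m21 ⊆ -010-,101-1
  m23 ⊆ 1-111,101-1
  m26 ⊆ --010,-1-10
  m30 ⊆ -1-10,-111-
  m31 ⊆ -111-,1-111
E = {--010, -010-}
Petrick residual → -111-, 00-0-, 010-1, 1-111
Cover = c'de' + b'cd' + bcd + a'b'd' + a'bc'e + acde  |cover|=6

6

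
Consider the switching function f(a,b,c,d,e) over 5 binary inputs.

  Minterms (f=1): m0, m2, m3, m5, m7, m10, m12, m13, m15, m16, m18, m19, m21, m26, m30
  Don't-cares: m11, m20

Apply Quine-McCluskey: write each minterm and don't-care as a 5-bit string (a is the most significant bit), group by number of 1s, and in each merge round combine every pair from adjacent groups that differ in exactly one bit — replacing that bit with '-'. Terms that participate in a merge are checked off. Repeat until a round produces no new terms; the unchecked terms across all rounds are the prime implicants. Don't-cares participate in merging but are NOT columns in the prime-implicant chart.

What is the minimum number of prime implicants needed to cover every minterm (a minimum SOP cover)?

[col 0] 00000*, 00010*, 00011*, 00101*, 00111*, 01010*, 01011*, 01100*, 01101*, 01111*, 10000*, 10010*, 10011*, 10100*, 10101*, 11010*, 11110*
[col 1] -0000*, -0010*, -0011*, -0101, -1010*, 0-010*, 0-011*, 0-101*, 0-111*, 00-11*, 000-0*, 0001-*, 001-1*, 01-11*, 0101-*, 011-1*, 0110-, 1-010*, 10-00, 100-0*, 1001-*, 1010-, 11-10
[col 2] --010, -00-0, -001-, 0--11, 0-01-, 0-1-1
Prime implicants: --010, -00-0, -001-, -0101, 0--11, 0-01-, 0-1-1, 0110-, 10-00, 1010-, 11-10
PI chart (minterm → PIs covering it):
  0 | -00-0  (sole → essential)
  2 | --010,-00-0,-001-,0-01-
  3 | -001-,0--11,0-01-
  5 | -0101,0-1-1
  7 | 0--11,0-1-1
  10 | --010,0-01-
  12 | 0110-  (sole → essential)
  13 | 0-1-1,0110-
  15 | 0--11,0-1-1
  16 | -00-0,10-00
  18 | --010,-00-0,-001-
  19 | -001-  (sole → essential)
  21 | -0101,1010-
  26 | --010,11-10
  30 | 11-10  (sole → essential)
Essential prime implicants: -00-0, -001-, 0110-, 11-10
Petrick residual → --010, -0101, 0--11
Minimum SOP uses 7 PIs: c'de' + b'c'e' + b'c'd + b'cd'e + a'de + a'bcd' + abde'

7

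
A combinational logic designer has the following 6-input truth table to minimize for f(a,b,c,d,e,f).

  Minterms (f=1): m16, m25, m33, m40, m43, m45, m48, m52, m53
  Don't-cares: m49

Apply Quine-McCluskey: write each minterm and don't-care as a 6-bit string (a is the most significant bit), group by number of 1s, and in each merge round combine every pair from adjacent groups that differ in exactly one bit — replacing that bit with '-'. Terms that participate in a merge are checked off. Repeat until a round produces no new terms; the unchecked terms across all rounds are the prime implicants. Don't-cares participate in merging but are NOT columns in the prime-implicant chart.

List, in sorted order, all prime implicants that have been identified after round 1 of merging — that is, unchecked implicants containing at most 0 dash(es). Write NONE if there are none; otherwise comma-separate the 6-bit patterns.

[col 0] 010000*, 011001, 100001*, 101000, 101011, 101101, 110000*, 110001*, 110100*, 110101*
[col 1] -10000, 1-0001, 110-00*, 110-01*, 11000-*, 11010-*
[col 2] 110-0-
Prime implicants: -10000, 011001, 1-0001, 101000, 101011, 101101, 110-0-

011001, 101000, 101011, 101101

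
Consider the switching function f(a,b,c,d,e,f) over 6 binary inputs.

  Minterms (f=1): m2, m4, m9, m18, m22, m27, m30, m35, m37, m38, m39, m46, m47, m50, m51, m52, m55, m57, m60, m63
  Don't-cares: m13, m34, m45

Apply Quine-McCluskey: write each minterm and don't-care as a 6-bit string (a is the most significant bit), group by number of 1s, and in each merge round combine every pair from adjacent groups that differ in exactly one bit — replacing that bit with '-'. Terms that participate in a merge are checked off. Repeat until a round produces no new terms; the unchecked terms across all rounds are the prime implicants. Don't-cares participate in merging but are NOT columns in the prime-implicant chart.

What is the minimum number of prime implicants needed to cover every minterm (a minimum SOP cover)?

[col 0] 000010*, 000100, 001001*, 001101*, 010010*, 010110*, 011011, 011110*, 100010*, 100011*, 100101*, 100110*, 100111*, 101101*, 101110*, 101111*, 110010*, 110011*, 110100*, 110111*, 111001, 111100*, 111111*
[col 1] -00010*, -01101, -10010*, 0-0010*, 001-01, 01-110, 010-10, 1-0010*, 1-0011*, 1-0111*, 1-1111*, 10-101*, 10-110*, 10-111*, 100-10*, 100-11*, 10001-*, 1001-1*, 10011-*, 1011-1*, 10111-*, 11-100, 11-111*, 110-11*, 11001-*
[col 2] --0010, 1--111, 1-0-11, 1-001-, 10-1-1, 10-11-, 100-1-
Prime implicants: --0010, -01101, 000100, 001-01, 01-110, 010-10, 011011, 1--111, 1-0-11, 1-001-, 10-1-1, 10-11-, 100-1-, 11-100, 111001
PI chart (minterm → PIs covering it):
  2 | --0010  (sole → essential)
  4 | 000100  (sole → essential)
  9 | 001-01  (sole → essential)
  18 | --0010,010-10
  22 | 01-110,010-10
  27 | 011011  (sole → essential)
  30 | 01-110  (sole → essential)
  35 | 1-0-11,1-001-,100-1-
  37 | 10-1-1  (sole → essential)
  38 | 10-11-,100-1-
  39 | 1--111,1-0-11,10-1-1,10-11-,100-1-
  46 | 10-11-  (sole → essential)
  47 | 1--111,10-1-1,10-11-
  50 | --0010,1-001-
  51 | 1-0-11,1-001-
  52 | 11-100  (sole → essential)
  55 | 1--111,1-0-11
  57 | 111001  (sole → essential)
  60 | 11-100  (sole → essential)
  63 | 1--111  (sole → essential)
Essential prime implicants: --0010, 000100, 001-01, 01-110, 011011, 1--111, 10-1-1, 10-11-, 11-100, 111001
Petrick residual → 1-0-11
Minimum SOP uses 11 PIs: c'd'ef' + a'b'c'de'f' + a'b'ce'f + a'bdef' + a'bcd'ef + adef + ac'ef + ab'df + ab'de + abde'f' + abcd'e'f

11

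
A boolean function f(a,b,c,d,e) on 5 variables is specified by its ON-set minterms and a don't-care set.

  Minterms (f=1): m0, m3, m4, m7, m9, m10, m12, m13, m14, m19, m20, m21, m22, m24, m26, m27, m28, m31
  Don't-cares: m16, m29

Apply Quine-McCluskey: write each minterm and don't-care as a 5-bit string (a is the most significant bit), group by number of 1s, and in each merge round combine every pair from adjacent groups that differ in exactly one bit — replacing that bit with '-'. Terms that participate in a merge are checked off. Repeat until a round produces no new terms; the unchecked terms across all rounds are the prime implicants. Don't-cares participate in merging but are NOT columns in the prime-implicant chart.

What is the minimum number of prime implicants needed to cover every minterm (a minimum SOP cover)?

10

size-2^0 implicants → 00000(✓)  00011(✓)  00100(✓)  00111(✓)  01001(✓)  01010(✓)  01100(✓)  01101(✓)  01110(✓)  10000(✓)  10011(✓)  10100(✓)  10101(✓)  10110(✓)  11000(✓)  11010(✓)  11011(✓)  11100(✓)  11101(✓)  11111(✓)
size-2^1 implicants → -0000(✓)  -0011  -0100(✓)  -1010  -1100(✓)  -1101(✓)  0-100(✓)  00-00(✓)  00-11  01-01  01-10  011-0  0110-(✓)  1-000(✓)  1-011  1-100(✓)  1-101(✓)  10-00(✓)  101-0  1010-(✓)  11-00(✓)  11-11  110-0  1101-  111-1  1110-(✓)
size-2^2 implicants → --100  -0-00  -110-  1--00  1-10-
Unchecked terms (primes): --100, -0-00, -0011, -1010, -110-, 00-11, 01-01, 01-10, 011-0, 1--00, 1-011, 1-10-, 101-0, 11-11, 110-0, 1101-, 111-1
Minterm coverage:
  m0 ⊆ -0-00 [E]
  m3 ⊆ -0011,00-11
  m4 ⊆ --100,-0-00
  m7 ⊆ 00-11 [E]
  m9 ⊆ 01-01 [E]
  m10 ⊆ -1010,01-10
  m12 ⊆ --100,-110-,011-0
  m13 ⊆ -110-,01-01
  m14 ⊆ 01-10,011-0
  m19 ⊆ -0011,1-011
  m20 ⊆ --100,-0-00,1--00,1-10-,101-0
  m21 ⊆ 1-10- [E]
  m22 ⊆ 101-0 [E]
  m24 ⊆ 1--00,110-0
  m26 ⊆ -1010,110-0,1101-
  m27 ⊆ 1-011,11-11,1101-
  m28 ⊆ --100,-110-,1--00,1-10-
  m31 ⊆ 11-11,111-1
E = {-0-00, 00-11, 01-01, 1-10-, 101-0}
Petrick residual → --100, -0011, 01-10, 11-11, 110-0
Cover = cd'e' + b'd'e' + b'c'de + a'b'de + a'bd'e + a'bde' + acd' + ab'ce' + abde + abc'e'  |cover|=10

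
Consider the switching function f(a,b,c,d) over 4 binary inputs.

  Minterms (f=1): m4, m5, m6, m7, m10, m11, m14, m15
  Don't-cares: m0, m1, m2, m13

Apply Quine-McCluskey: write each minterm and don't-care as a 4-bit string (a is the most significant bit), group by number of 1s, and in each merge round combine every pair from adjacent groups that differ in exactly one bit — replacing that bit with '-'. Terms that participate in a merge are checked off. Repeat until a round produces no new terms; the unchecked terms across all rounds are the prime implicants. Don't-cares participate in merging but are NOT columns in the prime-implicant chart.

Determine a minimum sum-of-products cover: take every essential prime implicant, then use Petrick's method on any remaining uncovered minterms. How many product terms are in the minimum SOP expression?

2

[col 0] 0000*, 0001*, 0010*, 0100*, 0101*, 0110*, 0111*, 1010*, 1011*, 1101*, 1110*, 1111*
[col 1] -010*, -101*, -110*, -111*, 0-00*, 0-01*, 0-10*, 00-0*, 000-*, 01-0*, 01-1*, 010-*, 011-*, 1-10*, 1-11*, 101-*, 11-1*, 111-*
[col 2] --10, -1-1, -11-, 0--0, 0-0-, 01--, 1-1-
Prime implicants: --10, -1-1, -11-, 0--0, 0-0-, 01--, 1-1-
PI chart (minterm → PIs covering it):
  4 | 0--0,0-0-,01--
  5 | -1-1,0-0-,01--
  6 | --10,-11-,0--0,01--
  7 | -1-1,-11-,01--
  10 | --10,1-1-
  11 | 1-1-  (sole → essential)
  14 | --10,-11-,1-1-
  15 | -1-1,-11-,1-1-
Essential prime implicants: 1-1-
Petrick residual → 01--
Minimum SOP uses 2 PIs: a'b + ac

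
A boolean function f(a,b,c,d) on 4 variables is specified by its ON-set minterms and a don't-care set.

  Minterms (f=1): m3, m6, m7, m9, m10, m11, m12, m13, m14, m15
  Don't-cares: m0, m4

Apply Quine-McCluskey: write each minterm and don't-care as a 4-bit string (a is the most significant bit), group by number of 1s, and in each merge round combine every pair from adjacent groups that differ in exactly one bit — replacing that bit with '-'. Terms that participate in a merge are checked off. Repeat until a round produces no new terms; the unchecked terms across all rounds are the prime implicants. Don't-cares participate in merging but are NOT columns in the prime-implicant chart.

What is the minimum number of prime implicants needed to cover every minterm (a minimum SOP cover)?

4

[col 0] 0000*, 0011*, 0100*, 0110*, 0111*, 1001*, 1010*, 1011*, 1100*, 1101*, 1110*, 1111*
[col 1] -011*, -100*, -110*, -111*, 0-00, 0-11*, 01-0*, 011-*, 1-01*, 1-10*, 1-11*, 10-1*, 101-*, 11-0*, 11-1*, 110-*, 111-*
[col 2] --11, -1-0, -11-, 1--1, 1-1-, 11--
Prime implicants: --11, -1-0, -11-, 0-00, 1--1, 1-1-, 11--
PI chart (minterm → PIs covering it):
  3 | --11  (sole → essential)
  6 | -1-0,-11-
  7 | --11,-11-
  9 | 1--1  (sole → essential)
  10 | 1-1-  (sole → essential)
  11 | --11,1--1,1-1-
  12 | -1-0,11--
  13 | 1--1,11--
  14 | -1-0,-11-,1-1-,11--
  15 | --11,-11-,1--1,1-1-,11--
Essential prime implicants: --11, 1--1, 1-1-
Petrick residual → -1-0
Minimum SOP uses 4 PIs: cd + bd' + ad + ac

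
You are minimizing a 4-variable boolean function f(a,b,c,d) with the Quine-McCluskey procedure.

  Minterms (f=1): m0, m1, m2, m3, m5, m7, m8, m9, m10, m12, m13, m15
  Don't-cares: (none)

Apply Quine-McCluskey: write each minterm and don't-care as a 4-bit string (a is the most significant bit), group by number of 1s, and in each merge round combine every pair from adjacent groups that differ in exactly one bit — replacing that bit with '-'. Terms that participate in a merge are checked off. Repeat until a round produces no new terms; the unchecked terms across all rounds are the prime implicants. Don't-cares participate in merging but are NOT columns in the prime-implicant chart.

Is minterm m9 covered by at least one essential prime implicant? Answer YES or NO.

YES

[col 0] 0000*, 0001*, 0010*, 0011*, 0101*, 0111*, 1000*, 1001*, 1010*, 1100*, 1101*, 1111*
[col 1] -000*, -001*, -010*, -101*, -111*, 0-01*, 0-11*, 00-0*, 00-1*, 000-*, 001-*, 01-1*, 1-00*, 1-01*, 10-0*, 100-*, 11-1*, 110-*
[col 2] --01, -0-0, -00-, -1-1, 0--1, 00--, 1-0-
Prime implicants: --01, -0-0, -00-, -1-1, 0--1, 00--, 1-0-
PI chart (minterm → PIs covering it):
  0 | -0-0,-00-,00--
  1 | --01,-00-,0--1,00--
  2 | -0-0,00--
  3 | 0--1,00--
  5 | --01,-1-1,0--1
  7 | -1-1,0--1
  8 | -0-0,-00-,1-0-
  9 | --01,-00-,1-0-
  10 | -0-0  (sole → essential)
  12 | 1-0-  (sole → essential)
  13 | --01,-1-1,1-0-
  15 | -1-1  (sole → essential)
Essential prime implicants: -0-0, -1-1, 1-0-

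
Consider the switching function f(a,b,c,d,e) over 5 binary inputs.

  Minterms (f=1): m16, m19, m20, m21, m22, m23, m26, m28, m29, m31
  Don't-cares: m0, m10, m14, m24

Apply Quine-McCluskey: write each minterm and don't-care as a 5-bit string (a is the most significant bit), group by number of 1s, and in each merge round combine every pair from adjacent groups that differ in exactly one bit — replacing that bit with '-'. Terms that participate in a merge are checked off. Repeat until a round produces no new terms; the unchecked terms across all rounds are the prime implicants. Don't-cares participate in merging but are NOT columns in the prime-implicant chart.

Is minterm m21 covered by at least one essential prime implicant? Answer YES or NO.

size-2^0 implicants → 00000(✓)  01010(✓)  01110(✓)  10000(✓)  10011(✓)  10100(✓)  10101(✓)  10110(✓)  10111(✓)  11000(✓)  11010(✓)  11100(✓)  11101(✓)  11111(✓)
size-2^1 implicants → -0000  -1010  01-10  1-000(✓)  1-100(✓)  1-101(✓)  1-111(✓)  10-00(✓)  10-11  101-0(✓)  101-1(✓)  1010-(✓)  1011-(✓)  11-00(✓)  110-0  111-1(✓)  1110-(✓)
size-2^2 implicants → 1--00  1-1-1  1-10-  101--
Unchecked terms (primes): -0000, -1010, 01-10, 1--00, 1-1-1, 1-10-, 10-11, 101--, 110-0
Minterm coverage:
  m16 ⊆ -0000,1--00
  m19 ⊆ 10-11 [E]
  m20 ⊆ 1--00,1-10-,101--
  m21 ⊆ 1-1-1,1-10-,101--
  m22 ⊆ 101-- [E]
  m23 ⊆ 1-1-1,10-11,101--
  m26 ⊆ -1010,110-0
  m28 ⊆ 1--00,1-10-
  m29 ⊆ 1-1-1,1-10-
  m31 ⊆ 1-1-1 [E]
E = {1-1-1, 10-11, 101--}

YES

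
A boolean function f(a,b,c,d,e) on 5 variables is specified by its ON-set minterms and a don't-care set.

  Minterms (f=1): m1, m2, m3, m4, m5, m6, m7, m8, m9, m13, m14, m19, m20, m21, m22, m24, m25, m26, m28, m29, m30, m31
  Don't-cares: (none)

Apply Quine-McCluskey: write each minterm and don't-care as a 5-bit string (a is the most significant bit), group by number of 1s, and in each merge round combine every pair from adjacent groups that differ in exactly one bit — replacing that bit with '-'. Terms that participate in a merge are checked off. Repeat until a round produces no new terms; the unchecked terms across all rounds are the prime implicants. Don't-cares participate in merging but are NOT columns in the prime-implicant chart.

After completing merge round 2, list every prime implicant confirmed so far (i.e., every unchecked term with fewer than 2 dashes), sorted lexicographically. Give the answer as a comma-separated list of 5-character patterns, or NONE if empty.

-0011

size-2^0 implicants → 00001(✓)  00010(✓)  00011(✓)  00100(✓)  00101(✓)  00110(✓)  00111(✓)  01000(✓)  01001(✓)  01101(✓)  01110(✓)  10011(✓)  10100(✓)  10101(✓)  10110(✓)  11000(✓)  11001(✓)  11010(✓)  11100(✓)  11101(✓)  11110(✓)  11111(✓)
size-2^1 implicants → -0011  -0100(✓)  -0101(✓)  -0110(✓)  -1000(✓)  -1001(✓)  -1101(✓)  -1110(✓)  0-001(✓)  0-101(✓)  0-110(✓)  00-01(✓)  00-10(✓)  00-11(✓)  000-1(✓)  0001-(✓)  001-0(✓)  001-1(✓)  0010-(✓)  0011-(✓)  01-01(✓)  0100-(✓)  1-100(✓)  1-101(✓)  1-110(✓)  101-0(✓)  1010-(✓)  11-00(✓)  11-01(✓)  11-10(✓)  110-0(✓)  1100-(✓)  111-0(✓)  111-1(✓)  1110-(✓)  1111-(✓)
size-2^2 implicants → --101  --110  -01-0  -010-  -1-01  -100-  0--01  00--1  00-1-  001--  1-1-0  1-10-  11--0  11-0-  111--
Unchecked terms (primes): --101, --110, -0011, -01-0, -010-, -1-01, -100-, 0--01, 00--1, 00-1-, 001--, 1-1-0, 1-10-, 11--0, 11-0-, 111--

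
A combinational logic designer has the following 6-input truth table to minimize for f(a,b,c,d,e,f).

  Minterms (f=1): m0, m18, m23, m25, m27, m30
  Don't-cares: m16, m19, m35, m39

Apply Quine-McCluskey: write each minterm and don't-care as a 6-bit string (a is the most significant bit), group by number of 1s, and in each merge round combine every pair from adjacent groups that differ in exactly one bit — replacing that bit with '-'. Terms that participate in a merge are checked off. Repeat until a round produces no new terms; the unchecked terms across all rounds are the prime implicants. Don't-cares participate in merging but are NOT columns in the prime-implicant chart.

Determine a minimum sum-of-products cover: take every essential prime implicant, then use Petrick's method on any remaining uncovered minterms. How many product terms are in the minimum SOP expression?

[col 0] 000000*, 010000*, 010010*, 010011*, 010111*, 011001*, 011011*, 011110, 100011*, 100111*
[col 1] 0-0000, 01-011, 010-11, 0100-0, 01001-, 0110-1, 100-11
Prime implicants: 0-0000, 01-011, 010-11, 0100-0, 01001-, 0110-1, 011110, 100-11
PI chart (minterm → PIs covering it):
  0 | 0-0000  (sole → essential)
  18 | 0100-0,01001-
  23 | 010-11  (sole → essential)
  25 | 0110-1  (sole → essential)
  27 | 01-011,0110-1
  30 | 011110  (sole → essential)
Essential prime implicants: 0-0000, 010-11, 0110-1, 011110
Petrick residual → 0100-0
Minimum SOP uses 5 PIs: a'c'd'e'f' + a'bc'ef + a'bc'd'f' + a'bcd'f + a'bcdef'

5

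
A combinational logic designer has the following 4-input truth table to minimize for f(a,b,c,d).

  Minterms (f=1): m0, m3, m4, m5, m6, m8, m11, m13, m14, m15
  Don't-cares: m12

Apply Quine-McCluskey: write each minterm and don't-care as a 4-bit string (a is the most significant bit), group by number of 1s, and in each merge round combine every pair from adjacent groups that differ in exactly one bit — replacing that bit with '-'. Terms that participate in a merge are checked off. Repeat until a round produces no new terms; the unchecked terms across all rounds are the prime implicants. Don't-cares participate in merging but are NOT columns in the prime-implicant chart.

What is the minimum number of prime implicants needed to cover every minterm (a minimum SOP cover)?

size-2^0 implicants → 0000(✓)  0011(✓)  0100(✓)  0101(✓)  0110(✓)  1000(✓)  1011(✓)  1100(✓)  1101(✓)  1110(✓)  1111(✓)
size-2^1 implicants → -000(✓)  -011  -100(✓)  -101(✓)  -110(✓)  0-00(✓)  01-0(✓)  010-(✓)  1-00(✓)  1-11  11-0(✓)  11-1(✓)  110-(✓)  111-(✓)
size-2^2 implicants → --00  -1-0  -10-  11--
Unchecked terms (primes): --00, -011, -1-0, -10-, 1-11, 11--
Minterm coverage:
  m0 ⊆ --00 [E]
  m3 ⊆ -011 [E]
  m4 ⊆ --00,-1-0,-10-
  m5 ⊆ -10- [E]
  m6 ⊆ -1-0 [E]
  m8 ⊆ --00 [E]
  m11 ⊆ -011,1-11
  m13 ⊆ -10-,11--
  m14 ⊆ -1-0,11--
  m15 ⊆ 1-11,11--
E = {--00, -011, -1-0, -10-}
Petrick residual → 1-11
Cover = c'd' + b'cd + bd' + bc' + acd  |cover|=5

5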